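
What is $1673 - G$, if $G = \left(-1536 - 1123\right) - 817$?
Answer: $5149$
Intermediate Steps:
$G = -3476$ ($G = -2659 - 817 = -3476$)
$1673 - G = 1673 - -3476 = 1673 + 3476 = 5149$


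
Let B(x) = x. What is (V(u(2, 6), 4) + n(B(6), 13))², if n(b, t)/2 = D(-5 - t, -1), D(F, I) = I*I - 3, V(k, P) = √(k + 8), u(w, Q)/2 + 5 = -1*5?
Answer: 4 - 16*I*√3 ≈ 4.0 - 27.713*I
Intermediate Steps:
u(w, Q) = -20 (u(w, Q) = -10 + 2*(-1*5) = -10 + 2*(-5) = -10 - 10 = -20)
V(k, P) = √(8 + k)
D(F, I) = -3 + I² (D(F, I) = I² - 3 = -3 + I²)
n(b, t) = -4 (n(b, t) = 2*(-3 + (-1)²) = 2*(-3 + 1) = 2*(-2) = -4)
(V(u(2, 6), 4) + n(B(6), 13))² = (√(8 - 20) - 4)² = (√(-12) - 4)² = (2*I*√3 - 4)² = (-4 + 2*I*√3)²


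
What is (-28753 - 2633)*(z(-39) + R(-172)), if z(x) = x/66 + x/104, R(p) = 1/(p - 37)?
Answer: 25469739/836 ≈ 30466.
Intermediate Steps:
R(p) = 1/(-37 + p)
z(x) = 85*x/3432 (z(x) = x*(1/66) + x*(1/104) = x/66 + x/104 = 85*x/3432)
(-28753 - 2633)*(z(-39) + R(-172)) = (-28753 - 2633)*((85/3432)*(-39) + 1/(-37 - 172)) = -31386*(-85/88 + 1/(-209)) = -31386*(-85/88 - 1/209) = -31386*(-1623/1672) = 25469739/836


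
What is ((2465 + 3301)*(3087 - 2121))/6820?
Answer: 44919/55 ≈ 816.71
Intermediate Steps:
((2465 + 3301)*(3087 - 2121))/6820 = (5766*966)*(1/6820) = 5569956*(1/6820) = 44919/55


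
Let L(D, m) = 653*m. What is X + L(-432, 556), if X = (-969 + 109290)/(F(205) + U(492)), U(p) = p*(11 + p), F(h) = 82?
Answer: 89880496265/247558 ≈ 3.6307e+5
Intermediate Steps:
X = 108321/247558 (X = (-969 + 109290)/(82 + 492*(11 + 492)) = 108321/(82 + 492*503) = 108321/(82 + 247476) = 108321/247558 ≈ 0.43756)
X + L(-432, 556) = 108321/247558 + 653*556 = 108321/247558 + 363068 = 89880496265/247558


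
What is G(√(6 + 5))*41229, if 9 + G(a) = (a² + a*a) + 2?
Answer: 618435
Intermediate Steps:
G(a) = -7 + 2*a² (G(a) = -9 + ((a² + a*a) + 2) = -9 + ((a² + a²) + 2) = -9 + (2*a² + 2) = -9 + (2 + 2*a²) = -7 + 2*a²)
G(√(6 + 5))*41229 = (-7 + 2*(√(6 + 5))²)*41229 = (-7 + 2*(√11)²)*41229 = (-7 + 2*11)*41229 = (-7 + 22)*41229 = 15*41229 = 618435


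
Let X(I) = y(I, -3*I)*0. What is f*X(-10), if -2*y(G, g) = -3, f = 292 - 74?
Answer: 0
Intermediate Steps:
f = 218
y(G, g) = 3/2 (y(G, g) = -½*(-3) = 3/2)
X(I) = 0 (X(I) = (3/2)*0 = 0)
f*X(-10) = 218*0 = 0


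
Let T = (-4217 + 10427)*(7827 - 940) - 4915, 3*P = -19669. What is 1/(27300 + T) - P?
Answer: 841649393198/128371965 ≈ 6556.3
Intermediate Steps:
P = -19669/3 (P = (⅓)*(-19669) = -19669/3 ≈ -6556.3)
T = 42763355 (T = 6210*6887 - 4915 = 42768270 - 4915 = 42763355)
1/(27300 + T) - P = 1/(27300 + 42763355) - 1*(-19669/3) = 1/42790655 + 19669/3 = 841649393198/128371965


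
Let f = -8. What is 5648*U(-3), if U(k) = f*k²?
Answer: -406656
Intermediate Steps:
U(k) = -8*k²
5648*U(-3) = 5648*(-8*(-3)²) = 5648*(-8*9) = 5648*(-72) = -406656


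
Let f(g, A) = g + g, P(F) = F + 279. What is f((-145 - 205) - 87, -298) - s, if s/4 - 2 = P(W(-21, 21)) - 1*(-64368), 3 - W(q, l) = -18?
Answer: -259554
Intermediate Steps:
W(q, l) = 21 (W(q, l) = 3 - 1*(-18) = 3 + 18 = 21)
P(F) = 279 + F
f(g, A) = 2*g
s = 258680 (s = 8 + 4*((279 + 21) - 1*(-64368)) = 8 + 4*(300 + 64368) = 8 + 4*64668 = 8 + 258672 = 258680)
f((-145 - 205) - 87, -298) - s = 2*((-145 - 205) - 87) - 1*258680 = 2*(-350 - 87) - 258680 = 2*(-437) - 258680 = -874 - 258680 = -259554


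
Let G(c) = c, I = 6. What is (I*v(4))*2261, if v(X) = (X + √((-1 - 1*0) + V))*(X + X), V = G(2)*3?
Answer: 434112 + 108528*√5 ≈ 6.7679e+5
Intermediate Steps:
V = 6 (V = 2*3 = 6)
v(X) = 2*X*(X + √5) (v(X) = (X + √((-1 - 1*0) + 6))*(X + X) = (X + √((-1 + 0) + 6))*(2*X) = (X + √(-1 + 6))*(2*X) = (X + √5)*(2*X) = 2*X*(X + √5))
(I*v(4))*2261 = (6*(2*4*(4 + √5)))*2261 = (6*(32 + 8*√5))*2261 = (192 + 48*√5)*2261 = 434112 + 108528*√5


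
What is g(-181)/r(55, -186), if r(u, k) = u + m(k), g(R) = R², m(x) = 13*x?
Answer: -32761/2363 ≈ -13.864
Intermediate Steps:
r(u, k) = u + 13*k
g(-181)/r(55, -186) = (-181)²/(55 + 13*(-186)) = 32761/(55 - 2418) = 32761/(-2363) = 32761*(-1/2363) = -32761/2363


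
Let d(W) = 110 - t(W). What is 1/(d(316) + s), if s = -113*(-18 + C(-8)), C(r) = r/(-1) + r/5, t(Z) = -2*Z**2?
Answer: 5/1005664 ≈ 4.9718e-6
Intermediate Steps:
C(r) = -4*r/5 (C(r) = r*(-1) + r*(1/5) = -r + r/5 = -4*r/5)
s = 6554/5 (s = -113*(-18 - 4/5*(-8)) = -113*(-18 + 32/5) = -113*(-58/5) = 6554/5 ≈ 1310.8)
d(W) = 110 + 2*W**2 (d(W) = 110 - (-2)*W**2 = 110 + 2*W**2)
1/(d(316) + s) = 1/((110 + 2*316**2) + 6554/5) = 1/((110 + 2*99856) + 6554/5) = 1/((110 + 199712) + 6554/5) = 1/(199822 + 6554/5) = 1/(1005664/5) = 5/1005664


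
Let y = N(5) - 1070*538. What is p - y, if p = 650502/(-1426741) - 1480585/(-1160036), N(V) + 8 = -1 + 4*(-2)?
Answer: 952787621358937065/1655070922676 ≈ 5.7568e+5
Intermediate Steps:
N(V) = -17 (N(V) = -8 + (-1 + 4*(-2)) = -8 + (-1 - 8) = -8 - 9 = -17)
p = 1357805585413/1655070922676 (p = 650502*(-1/1426741) - 1480585*(-1/1160036) = -650502/1426741 + 1480585/1160036 = 1357805585413/1655070922676 ≈ 0.82039)
y = -575677 (y = -17 - 1070*538 = -17 - 575660 = -575677)
p - y = 1357805585413/1655070922676 - 1*(-575677) = 1357805585413/1655070922676 + 575677 = 952787621358937065/1655070922676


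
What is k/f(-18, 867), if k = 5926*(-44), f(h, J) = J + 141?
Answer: -32593/126 ≈ -258.67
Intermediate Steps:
f(h, J) = 141 + J
k = -260744
k/f(-18, 867) = -260744/(141 + 867) = -260744/1008 = -260744*1/1008 = -32593/126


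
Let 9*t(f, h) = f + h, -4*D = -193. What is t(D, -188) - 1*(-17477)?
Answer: 628613/36 ≈ 17461.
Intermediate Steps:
D = 193/4 (D = -¼*(-193) = 193/4 ≈ 48.250)
t(f, h) = f/9 + h/9 (t(f, h) = (f + h)/9 = f/9 + h/9)
t(D, -188) - 1*(-17477) = ((⅑)*(193/4) + (⅑)*(-188)) - 1*(-17477) = (193/36 - 188/9) + 17477 = -559/36 + 17477 = 628613/36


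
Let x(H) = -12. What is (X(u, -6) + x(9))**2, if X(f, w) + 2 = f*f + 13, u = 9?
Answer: 6400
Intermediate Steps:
X(f, w) = 11 + f**2 (X(f, w) = -2 + (f*f + 13) = -2 + (f**2 + 13) = -2 + (13 + f**2) = 11 + f**2)
(X(u, -6) + x(9))**2 = ((11 + 9**2) - 12)**2 = ((11 + 81) - 12)**2 = (92 - 12)**2 = 80**2 = 6400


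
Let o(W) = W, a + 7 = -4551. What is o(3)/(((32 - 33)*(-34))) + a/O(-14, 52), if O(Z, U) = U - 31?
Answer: -154909/714 ≈ -216.96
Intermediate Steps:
a = -4558 (a = -7 - 4551 = -4558)
O(Z, U) = -31 + U
o(3)/(((32 - 33)*(-34))) + a/O(-14, 52) = 3/(((32 - 33)*(-34))) - 4558/(-31 + 52) = 3/((-1*(-34))) - 4558/21 = 3/34 - 4558*1/21 = 3*(1/34) - 4558/21 = 3/34 - 4558/21 = -154909/714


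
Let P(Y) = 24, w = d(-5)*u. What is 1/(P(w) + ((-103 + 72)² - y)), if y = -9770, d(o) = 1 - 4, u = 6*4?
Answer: 1/10755 ≈ 9.2980e-5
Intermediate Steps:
u = 24
d(o) = -3
w = -72 (w = -3*24 = -72)
1/(P(w) + ((-103 + 72)² - y)) = 1/(24 + ((-103 + 72)² - 1*(-9770))) = 1/(24 + ((-31)² + 9770)) = 1/(24 + (961 + 9770)) = 1/(24 + 10731) = 1/10755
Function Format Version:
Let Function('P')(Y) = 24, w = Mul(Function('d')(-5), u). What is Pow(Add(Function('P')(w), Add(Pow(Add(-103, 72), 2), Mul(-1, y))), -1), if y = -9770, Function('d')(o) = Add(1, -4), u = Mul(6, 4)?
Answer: Rational(1, 10755) ≈ 9.2980e-5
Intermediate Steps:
u = 24
Function('d')(o) = -3
w = -72 (w = Mul(-3, 24) = -72)
Pow(Add(Function('P')(w), Add(Pow(Add(-103, 72), 2), Mul(-1, y))), -1) = Pow(Add(24, Add(Pow(Add(-103, 72), 2), Mul(-1, -9770))), -1) = Pow(Add(24, Add(Pow(-31, 2), 9770)), -1) = Pow(Add(24, Add(961, 9770)), -1) = Pow(Add(24, 10731), -1) = Pow(10755, -1) = Rational(1, 10755)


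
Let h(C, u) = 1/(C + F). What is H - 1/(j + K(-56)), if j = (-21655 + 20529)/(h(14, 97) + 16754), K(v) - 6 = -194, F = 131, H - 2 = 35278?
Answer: 16118640558771/456877498 ≈ 35280.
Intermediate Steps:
H = 35280 (H = 2 + 35278 = 35280)
K(v) = -188 (K(v) = 6 - 194 = -188)
h(C, u) = 1/(131 + C) (h(C, u) = 1/(C + 131) = 1/(131 + C))
j = -163270/2429331 (j = (-21655 + 20529)/(1/(131 + 14) + 16754) = -1126/(1/145 + 16754) = -1126/2429331/145 = -1126*145/2429331 = -163270/2429331 ≈ -0.067208)
H - 1/(j + K(-56)) = 35280 - 1/(-163270/2429331 - 188) = 35280 - 1/(-456877498/2429331) = 35280 - 1*(-2429331/456877498) = 35280 + 2429331/456877498 = 16118640558771/456877498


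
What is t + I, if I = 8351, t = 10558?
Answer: 18909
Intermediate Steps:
t + I = 10558 + 8351 = 18909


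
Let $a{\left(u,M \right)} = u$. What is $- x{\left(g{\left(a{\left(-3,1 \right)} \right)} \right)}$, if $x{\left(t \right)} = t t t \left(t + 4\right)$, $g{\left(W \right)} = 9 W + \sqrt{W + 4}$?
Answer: $-386672$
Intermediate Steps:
$g{\left(W \right)} = \sqrt{4 + W} + 9 W$ ($g{\left(W \right)} = 9 W + \sqrt{4 + W} = \sqrt{4 + W} + 9 W$)
$x{\left(t \right)} = t^{3} \left(4 + t\right)$ ($x{\left(t \right)} = t^{2} t \left(4 + t\right) = t^{3} \left(4 + t\right)$)
$- x{\left(g{\left(a{\left(-3,1 \right)} \right)} \right)} = - \left(\sqrt{4 - 3} + 9 \left(-3\right)\right)^{3} \left(4 + \left(\sqrt{4 - 3} + 9 \left(-3\right)\right)\right) = - \left(\sqrt{1} - 27\right)^{3} \left(4 - \left(27 - \sqrt{1}\right)\right) = - \left(1 - 27\right)^{3} \left(4 + \left(1 - 27\right)\right) = - \left(-26\right)^{3} \left(4 - 26\right) = - \left(-17576\right) \left(-22\right) = \left(-1\right) 386672 = -386672$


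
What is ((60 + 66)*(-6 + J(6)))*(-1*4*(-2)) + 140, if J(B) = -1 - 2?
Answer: -8932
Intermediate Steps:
J(B) = -3
((60 + 66)*(-6 + J(6)))*(-1*4*(-2)) + 140 = ((60 + 66)*(-6 - 3))*(-1*4*(-2)) + 140 = (126*(-9))*(-4*(-2)) + 140 = -1134*8 + 140 = -9072 + 140 = -8932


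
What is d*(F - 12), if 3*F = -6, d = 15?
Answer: -210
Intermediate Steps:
F = -2 (F = (⅓)*(-6) = -2)
d*(F - 12) = 15*(-2 - 12) = 15*(-14) = -210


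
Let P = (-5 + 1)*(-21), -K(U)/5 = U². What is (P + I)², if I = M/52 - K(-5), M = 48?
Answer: 7447441/169 ≈ 44068.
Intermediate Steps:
K(U) = -5*U²
P = 84 (P = -4*(-21) = 84)
I = 1637/13 (I = 48/52 - (-5)*(-5)² = 48*(1/52) - (-5)*25 = 12/13 - 1*(-125) = 12/13 + 125 = 1637/13 ≈ 125.92)
(P + I)² = (84 + 1637/13)² = (2729/13)² = 7447441/169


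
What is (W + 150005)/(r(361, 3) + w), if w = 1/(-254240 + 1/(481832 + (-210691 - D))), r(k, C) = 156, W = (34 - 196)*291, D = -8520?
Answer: 7313663463085457/11091757692023 ≈ 659.38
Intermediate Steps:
W = -47142 (W = -162*291 = -47142)
w = -279661/71101012639 (w = 1/(-254240 + 1/(481832 + (-210691 - 1*(-8520)))) = 1/(-254240 + 1/(481832 + (-210691 + 8520))) = 1/(-254240 + 1/(481832 - 202171)) = 1/(-254240 + 1/279661) = 1/(-71101012639/279661) = -279661/71101012639 ≈ -3.9333e-6)
(W + 150005)/(r(361, 3) + w) = (-47142 + 150005)/(156 - 279661/71101012639) = 102863/(11091757692023/71101012639) = 102863*(71101012639/11091757692023) = 7313663463085457/11091757692023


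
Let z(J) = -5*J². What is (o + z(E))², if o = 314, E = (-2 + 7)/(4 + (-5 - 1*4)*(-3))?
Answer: 90980053641/923521 ≈ 98514.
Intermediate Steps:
E = 5/31 (E = 5/(4 + (-5 - 4)*(-3)) = 5/(4 - 9*(-3)) = 5/(4 + 27) = 5/31 ≈ 0.16129)
(o + z(E))² = (314 - 5*(5/31)²)² = (314 - 5*25/961)² = (314 - 125/961)² = (301629/961)² = 90980053641/923521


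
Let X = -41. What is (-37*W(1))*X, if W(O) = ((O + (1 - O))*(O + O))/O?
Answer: 3034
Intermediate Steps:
W(O) = 2 (W(O) = (1*(2*O))/O = (2*O)/O = 2)
(-37*W(1))*X = -37*2*(-41) = -74*(-41) = 3034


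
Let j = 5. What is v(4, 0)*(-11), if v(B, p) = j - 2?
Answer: -33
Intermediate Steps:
v(B, p) = 3 (v(B, p) = 5 - 2 = 3)
v(4, 0)*(-11) = 3*(-11) = -33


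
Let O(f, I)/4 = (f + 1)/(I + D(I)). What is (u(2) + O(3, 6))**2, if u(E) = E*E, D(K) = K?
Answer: 256/9 ≈ 28.444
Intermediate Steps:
O(f, I) = 2*(1 + f)/I (O(f, I) = 4*((f + 1)/(I + I)) = 4*((1 + f)/((2*I))) = 4*((1 + f)*(1/(2*I))) = 4*((1 + f)/(2*I)) = 2*(1 + f)/I)
u(E) = E**2
(u(2) + O(3, 6))**2 = (2**2 + 2*(1 + 3)/6)**2 = (4 + 2*(1/6)*4)**2 = (4 + 4/3)**2 = (16/3)**2 = 256/9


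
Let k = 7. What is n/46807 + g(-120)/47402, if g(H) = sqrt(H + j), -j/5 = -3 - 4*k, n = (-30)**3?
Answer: -27000/46807 + sqrt(35)/47402 ≈ -0.57671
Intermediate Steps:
n = -27000
j = 155 (j = -5*(-3 - 4*7) = -5*(-3 - 28) = -5*(-31) = 155)
g(H) = sqrt(155 + H) (g(H) = sqrt(H + 155) = sqrt(155 + H))
n/46807 + g(-120)/47402 = -27000/46807 + sqrt(155 - 120)/47402 = -27000*1/46807 + sqrt(35)*(1/47402) = -27000/46807 + sqrt(35)/47402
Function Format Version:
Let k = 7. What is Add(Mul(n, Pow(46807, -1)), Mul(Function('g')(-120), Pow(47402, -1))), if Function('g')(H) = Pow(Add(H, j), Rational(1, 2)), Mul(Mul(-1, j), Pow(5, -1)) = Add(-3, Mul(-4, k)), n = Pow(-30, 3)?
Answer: Add(Rational(-27000, 46807), Mul(Rational(1, 47402), Pow(35, Rational(1, 2)))) ≈ -0.57671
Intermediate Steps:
n = -27000
j = 155 (j = Mul(-5, Add(-3, Mul(-4, 7))) = Mul(-5, Add(-3, -28)) = Mul(-5, -31) = 155)
Function('g')(H) = Pow(Add(155, H), Rational(1, 2)) (Function('g')(H) = Pow(Add(H, 155), Rational(1, 2)) = Pow(Add(155, H), Rational(1, 2)))
Add(Mul(n, Pow(46807, -1)), Mul(Function('g')(-120), Pow(47402, -1))) = Add(Mul(-27000, Pow(46807, -1)), Mul(Pow(Add(155, -120), Rational(1, 2)), Pow(47402, -1))) = Add(Mul(-27000, Rational(1, 46807)), Mul(Pow(35, Rational(1, 2)), Rational(1, 47402))) = Add(Rational(-27000, 46807), Mul(Rational(1, 47402), Pow(35, Rational(1, 2))))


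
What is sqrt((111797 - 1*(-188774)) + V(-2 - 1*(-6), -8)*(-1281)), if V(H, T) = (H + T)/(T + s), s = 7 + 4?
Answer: sqrt(302279) ≈ 549.80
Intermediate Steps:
s = 11
V(H, T) = (H + T)/(11 + T) (V(H, T) = (H + T)/(T + 11) = (H + T)/(11 + T))
sqrt((111797 - 1*(-188774)) + V(-2 - 1*(-6), -8)*(-1281)) = sqrt((111797 - 1*(-188774)) + (((-2 - 1*(-6)) - 8)/(11 - 8))*(-1281)) = sqrt((111797 + 188774) + (((-2 + 6) - 8)/3)*(-1281)) = sqrt(300571 + ((4 - 8)/3)*(-1281)) = sqrt(300571 + ((1/3)*(-4))*(-1281)) = sqrt(300571 - 4/3*(-1281)) = sqrt(300571 + 1708) = sqrt(302279)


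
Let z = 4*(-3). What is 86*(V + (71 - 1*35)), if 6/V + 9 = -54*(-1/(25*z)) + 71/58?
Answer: 4370907/1442 ≈ 3031.1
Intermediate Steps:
z = -12
V = -2175/2884 (V = 6/(-9 + (-54/(-5*5*(-12)) + 71/58)) = 6/(-9 + (-54/((-25*(-12))) + 71*(1/58))) = 6/(-9 + (-54/300 + 71/58)) = 6/(-9 + (-54*1/300 + 71/58)) = 6/(-9 + (-9/50 + 71/58)) = 6/(-9 + 757/725) = 6/(-5768/725) = 6*(-725/5768) = -2175/2884 ≈ -0.75416)
86*(V + (71 - 1*35)) = 86*(-2175/2884 + (71 - 1*35)) = 86*(-2175/2884 + (71 - 35)) = 86*(-2175/2884 + 36) = 86*(101649/2884) = 4370907/1442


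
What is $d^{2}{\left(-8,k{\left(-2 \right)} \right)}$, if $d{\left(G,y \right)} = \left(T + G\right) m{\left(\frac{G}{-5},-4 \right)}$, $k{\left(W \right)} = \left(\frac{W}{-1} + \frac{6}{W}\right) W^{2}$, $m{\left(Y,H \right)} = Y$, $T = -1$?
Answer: $\frac{5184}{25} \approx 207.36$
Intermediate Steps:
$k{\left(W \right)} = W^{2} \left(- W + \frac{6}{W}\right)$ ($k{\left(W \right)} = \left(W \left(-1\right) + \frac{6}{W}\right) W^{2} = \left(- W + \frac{6}{W}\right) W^{2} = W^{2} \left(- W + \frac{6}{W}\right)$)
$d{\left(G,y \right)} = - \frac{G \left(-1 + G\right)}{5}$ ($d{\left(G,y \right)} = \left(-1 + G\right) \frac{G}{-5} = \left(-1 + G\right) G \left(- \frac{1}{5}\right) = \left(-1 + G\right) \left(- \frac{G}{5}\right) = - \frac{G \left(-1 + G\right)}{5}$)
$d^{2}{\left(-8,k{\left(-2 \right)} \right)} = \left(\frac{1}{5} \left(-8\right) \left(1 - -8\right)\right)^{2} = \left(\frac{1}{5} \left(-8\right) \left(1 + 8\right)\right)^{2} = \left(\frac{1}{5} \left(-8\right) 9\right)^{2} = \left(- \frac{72}{5}\right)^{2} = \frac{5184}{25}$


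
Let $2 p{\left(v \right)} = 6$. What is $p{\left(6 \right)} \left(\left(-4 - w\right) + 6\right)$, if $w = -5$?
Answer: $21$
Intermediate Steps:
$p{\left(v \right)} = 3$ ($p{\left(v \right)} = \frac{1}{2} \cdot 6 = 3$)
$p{\left(6 \right)} \left(\left(-4 - w\right) + 6\right) = 3 \left(\left(-4 - -5\right) + 6\right) = 3 \left(\left(-4 + 5\right) + 6\right) = 3 \left(1 + 6\right) = 3 \cdot 7 = 21$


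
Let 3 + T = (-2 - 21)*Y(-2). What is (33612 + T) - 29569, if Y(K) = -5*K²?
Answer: 4500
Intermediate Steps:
T = 457 (T = -3 + (-2 - 21)*(-5*(-2)²) = -3 - (-115)*4 = -3 - 23*(-20) = -3 + 460 = 457)
(33612 + T) - 29569 = (33612 + 457) - 29569 = 34069 - 29569 = 4500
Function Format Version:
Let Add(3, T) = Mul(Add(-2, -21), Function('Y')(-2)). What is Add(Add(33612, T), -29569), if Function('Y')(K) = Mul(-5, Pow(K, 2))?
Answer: 4500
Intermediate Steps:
T = 457 (T = Add(-3, Mul(Add(-2, -21), Mul(-5, Pow(-2, 2)))) = Add(-3, Mul(-23, Mul(-5, 4))) = Add(-3, Mul(-23, -20)) = Add(-3, 460) = 457)
Add(Add(33612, T), -29569) = Add(Add(33612, 457), -29569) = Add(34069, -29569) = 4500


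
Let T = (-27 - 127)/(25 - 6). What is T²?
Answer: 23716/361 ≈ 65.695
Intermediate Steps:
T = -154/19 ≈ -8.1053
T² = (-154/19)² = 23716/361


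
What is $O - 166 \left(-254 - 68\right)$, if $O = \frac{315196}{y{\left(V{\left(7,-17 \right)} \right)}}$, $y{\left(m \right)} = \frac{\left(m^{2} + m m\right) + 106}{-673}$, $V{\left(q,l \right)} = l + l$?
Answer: $- \frac{41439986}{1209} \approx -34276.0$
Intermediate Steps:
$V{\left(q,l \right)} = 2 l$
$y{\left(m \right)} = - \frac{106}{673} - \frac{2 m^{2}}{673}$ ($y{\left(m \right)} = \left(\left(m^{2} + m^{2}\right) + 106\right) \left(- \frac{1}{673}\right) = \left(2 m^{2} + 106\right) \left(- \frac{1}{673}\right) = \left(106 + 2 m^{2}\right) \left(- \frac{1}{673}\right) = - \frac{106}{673} - \frac{2 m^{2}}{673}$)
$O = - \frac{106063454}{1209}$ ($O = \frac{315196}{- \frac{106}{673} - \frac{2 \left(2 \left(-17\right)\right)^{2}}{673}} = \frac{315196}{- \frac{106}{673} - \frac{2 \left(-34\right)^{2}}{673}} = \frac{315196}{- \frac{106}{673} - \frac{2312}{673}} = \frac{315196}{- \frac{2418}{673}} = 315196 \left(- \frac{673}{2418}\right) = - \frac{106063454}{1209} \approx -87728.0$)
$O - 166 \left(-254 - 68\right) = - \frac{106063454}{1209} - 166 \left(-254 - 68\right) = - \frac{106063454}{1209} - 166 \left(-322\right) = - \frac{106063454}{1209} - -53452 = - \frac{106063454}{1209} + 53452 = - \frac{41439986}{1209}$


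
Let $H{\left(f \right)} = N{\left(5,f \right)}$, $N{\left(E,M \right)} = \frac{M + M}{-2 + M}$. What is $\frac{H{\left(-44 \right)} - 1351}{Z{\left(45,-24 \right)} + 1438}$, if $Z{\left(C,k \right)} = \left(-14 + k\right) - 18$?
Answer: $- \frac{31029}{31786} \approx -0.97618$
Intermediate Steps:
$N{\left(E,M \right)} = \frac{2 M}{-2 + M}$
$H{\left(f \right)} = \frac{2 f}{-2 + f}$
$Z{\left(C,k \right)} = -32 + k$
$\frac{H{\left(-44 \right)} - 1351}{Z{\left(45,-24 \right)} + 1438} = \frac{2 \left(-44\right) \frac{1}{-2 - 44} - 1351}{\left(-32 - 24\right) + 1438} = \frac{2 \left(-44\right) \frac{1}{-46} - 1351}{-56 + 1438} = \frac{2 \left(-44\right) \left(- \frac{1}{46}\right) - 1351}{1382} = \left(\frac{44}{23} - 1351\right) \frac{1}{1382} = \left(- \frac{31029}{23}\right) \frac{1}{1382} = - \frac{31029}{31786}$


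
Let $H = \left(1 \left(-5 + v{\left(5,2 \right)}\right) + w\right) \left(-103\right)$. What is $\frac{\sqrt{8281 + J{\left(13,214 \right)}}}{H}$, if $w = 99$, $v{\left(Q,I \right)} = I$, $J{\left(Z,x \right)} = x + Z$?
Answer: $- \frac{\sqrt{2127}}{4944} \approx -0.0093284$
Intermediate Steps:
$J{\left(Z,x \right)} = Z + x$
$H = -9888$ ($H = \left(1 \left(-5 + 2\right) + 99\right) \left(-103\right) = \left(1 \left(-3\right) + 99\right) \left(-103\right) = \left(-3 + 99\right) \left(-103\right) = 96 \left(-103\right) = -9888$)
$\frac{\sqrt{8281 + J{\left(13,214 \right)}}}{H} = \frac{\sqrt{8281 + \left(13 + 214\right)}}{-9888} = \sqrt{8281 + 227} \left(- \frac{1}{9888}\right) = \sqrt{8508} \left(- \frac{1}{9888}\right) = 2 \sqrt{2127} \left(- \frac{1}{9888}\right) = - \frac{\sqrt{2127}}{4944}$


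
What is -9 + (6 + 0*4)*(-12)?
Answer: -81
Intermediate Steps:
-9 + (6 + 0*4)*(-12) = -9 + (6 + 0)*(-12) = -9 + 6*(-12) = -9 - 72 = -81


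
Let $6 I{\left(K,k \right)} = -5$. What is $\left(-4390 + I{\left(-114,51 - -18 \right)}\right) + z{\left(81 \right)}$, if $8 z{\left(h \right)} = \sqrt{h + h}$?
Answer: $- \frac{26345}{6} + \frac{9 \sqrt{2}}{8} \approx -4389.2$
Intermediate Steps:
$z{\left(h \right)} = \frac{\sqrt{2} \sqrt{h}}{8}$ ($z{\left(h \right)} = \frac{\sqrt{h + h}}{8} = \frac{\sqrt{2 h}}{8} = \frac{\sqrt{2} \sqrt{h}}{8}$)
$I{\left(K,k \right)} = - \frac{5}{6}$ ($I{\left(K,k \right)} = \frac{1}{6} \left(-5\right) = - \frac{5}{6}$)
$\left(-4390 + I{\left(-114,51 - -18 \right)}\right) + z{\left(81 \right)} = \left(-4390 - \frac{5}{6}\right) + \frac{\sqrt{2} \sqrt{81}}{8} = - \frac{26345}{6} + \frac{1}{8} \sqrt{2} \cdot 9 = - \frac{26345}{6} + \frac{9 \sqrt{2}}{8}$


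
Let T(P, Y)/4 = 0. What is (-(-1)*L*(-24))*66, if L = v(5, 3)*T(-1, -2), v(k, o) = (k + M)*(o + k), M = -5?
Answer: 0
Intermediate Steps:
T(P, Y) = 0 (T(P, Y) = 4*0 = 0)
v(k, o) = (-5 + k)*(k + o) (v(k, o) = (k - 5)*(o + k) = (-5 + k)*(k + o))
L = 0 (L = (5² - 5*5 - 5*3 + 5*3)*0 = (25 - 25 - 15 + 15)*0 = 0*0 = 0)
(-(-1)*L*(-24))*66 = (-(-1)*0*(-24))*66 = (-1*0*(-24))*66 = (0*(-24))*66 = 0*66 = 0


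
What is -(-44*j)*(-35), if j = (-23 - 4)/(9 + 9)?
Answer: 2310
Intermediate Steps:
j = -3/2 (j = -27/18 = -27*1/18 = -3/2 ≈ -1.5000)
-(-44*j)*(-35) = -(-44*(-3/2))*(-35) = -66*(-35) = -1*(-2310) = 2310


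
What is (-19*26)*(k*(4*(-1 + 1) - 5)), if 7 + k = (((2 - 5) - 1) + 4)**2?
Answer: -17290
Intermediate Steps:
k = -7 (k = -7 + (((2 - 5) - 1) + 4)**2 = -7 + ((-3 - 1) + 4)**2 = -7 + (-4 + 4)**2 = -7 + 0**2 = -7 + 0 = -7)
(-19*26)*(k*(4*(-1 + 1) - 5)) = (-19*26)*(-7*(4*(-1 + 1) - 5)) = -(-3458)*(4*0 - 5) = -(-3458)*(0 - 5) = -(-3458)*(-5) = -494*35 = -17290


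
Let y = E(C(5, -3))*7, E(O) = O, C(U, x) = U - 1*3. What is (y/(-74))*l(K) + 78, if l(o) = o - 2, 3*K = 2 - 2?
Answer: 2900/37 ≈ 78.378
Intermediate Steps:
C(U, x) = -3 + U (C(U, x) = U - 3 = -3 + U)
K = 0 (K = (2 - 2)/3 = (⅓)*0 = 0)
y = 14 (y = (-3 + 5)*7 = 2*7 = 14)
l(o) = -2 + o
(y/(-74))*l(K) + 78 = (14/(-74))*(-2 + 0) + 78 = (14*(-1/74))*(-2) + 78 = -7/37*(-2) + 78 = 14/37 + 78 = 2900/37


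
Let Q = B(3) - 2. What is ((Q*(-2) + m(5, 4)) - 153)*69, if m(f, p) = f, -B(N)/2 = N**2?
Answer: -7452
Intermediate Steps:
B(N) = -2*N**2
Q = -20 (Q = -2*3**2 - 2 = -2*9 - 2 = -18 - 2 = -20)
((Q*(-2) + m(5, 4)) - 153)*69 = ((-20*(-2) + 5) - 153)*69 = ((40 + 5) - 153)*69 = (45 - 153)*69 = -108*69 = -7452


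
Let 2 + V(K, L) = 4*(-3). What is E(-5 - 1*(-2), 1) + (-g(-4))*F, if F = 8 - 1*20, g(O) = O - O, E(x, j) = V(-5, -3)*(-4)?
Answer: 56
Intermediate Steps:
V(K, L) = -14 (V(K, L) = -2 + 4*(-3) = -2 - 12 = -14)
E(x, j) = 56 (E(x, j) = -14*(-4) = 56)
g(O) = 0
F = -12 (F = 8 - 20 = -12)
E(-5 - 1*(-2), 1) + (-g(-4))*F = 56 - 1*0*(-12) = 56 + 0*(-12) = 56 + 0 = 56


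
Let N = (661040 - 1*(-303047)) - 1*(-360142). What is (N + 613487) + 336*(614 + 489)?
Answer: 2308324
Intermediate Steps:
N = 1324229 (N = (661040 + 303047) + 360142 = 964087 + 360142 = 1324229)
(N + 613487) + 336*(614 + 489) = (1324229 + 613487) + 336*(614 + 489) = 1937716 + 336*1103 = 1937716 + 370608 = 2308324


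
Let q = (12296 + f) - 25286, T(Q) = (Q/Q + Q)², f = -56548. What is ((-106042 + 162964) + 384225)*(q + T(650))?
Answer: 156282059661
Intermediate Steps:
T(Q) = (1 + Q)²
q = -69538 (q = (12296 - 56548) - 25286 = -44252 - 25286 = -69538)
((-106042 + 162964) + 384225)*(q + T(650)) = ((-106042 + 162964) + 384225)*(-69538 + (1 + 650)²) = (56922 + 384225)*(-69538 + 651²) = 441147*(-69538 + 423801) = 441147*354263 = 156282059661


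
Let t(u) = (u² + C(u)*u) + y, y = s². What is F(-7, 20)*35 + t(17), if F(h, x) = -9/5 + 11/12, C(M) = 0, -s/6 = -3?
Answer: 6985/12 ≈ 582.08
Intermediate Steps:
s = 18 (s = -6*(-3) = 18)
y = 324 (y = 18² = 324)
F(h, x) = -53/60 (F(h, x) = -9*⅕ + 11*(1/12) = -9/5 + 11/12 = -53/60)
t(u) = 324 + u² (t(u) = (u² + 0*u) + 324 = (u² + 0) + 324 = u² + 324 = 324 + u²)
F(-7, 20)*35 + t(17) = -53/60*35 + (324 + 17²) = -371/12 + (324 + 289) = -371/12 + 613 = 6985/12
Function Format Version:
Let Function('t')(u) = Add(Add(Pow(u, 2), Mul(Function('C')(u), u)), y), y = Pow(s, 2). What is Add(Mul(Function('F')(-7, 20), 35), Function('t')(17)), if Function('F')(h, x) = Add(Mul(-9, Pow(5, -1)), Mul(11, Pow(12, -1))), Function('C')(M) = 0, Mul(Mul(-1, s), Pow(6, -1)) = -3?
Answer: Rational(6985, 12) ≈ 582.08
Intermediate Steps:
s = 18 (s = Mul(-6, -3) = 18)
y = 324 (y = Pow(18, 2) = 324)
Function('F')(h, x) = Rational(-53, 60) (Function('F')(h, x) = Add(Mul(-9, Rational(1, 5)), Mul(11, Rational(1, 12))) = Add(Rational(-9, 5), Rational(11, 12)) = Rational(-53, 60))
Function('t')(u) = Add(324, Pow(u, 2)) (Function('t')(u) = Add(Add(Pow(u, 2), Mul(0, u)), 324) = Add(Add(Pow(u, 2), 0), 324) = Add(Pow(u, 2), 324) = Add(324, Pow(u, 2)))
Add(Mul(Function('F')(-7, 20), 35), Function('t')(17)) = Add(Mul(Rational(-53, 60), 35), Add(324, Pow(17, 2))) = Add(Rational(-371, 12), Add(324, 289)) = Add(Rational(-371, 12), 613) = Rational(6985, 12)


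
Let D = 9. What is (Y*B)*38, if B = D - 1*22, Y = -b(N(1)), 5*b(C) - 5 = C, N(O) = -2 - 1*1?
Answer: 988/5 ≈ 197.60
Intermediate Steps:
N(O) = -3 (N(O) = -2 - 1 = -3)
b(C) = 1 + C/5
Y = -⅖ (Y = -(1 + (⅕)*(-3)) = -(1 - ⅗) = -1*⅖ = -⅖ ≈ -0.40000)
B = -13 (B = 9 - 1*22 = 9 - 22 = -13)
(Y*B)*38 = -⅖*(-13)*38 = (26/5)*38 = 988/5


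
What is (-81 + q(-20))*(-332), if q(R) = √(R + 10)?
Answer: 26892 - 332*I*√10 ≈ 26892.0 - 1049.9*I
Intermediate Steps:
q(R) = √(10 + R)
(-81 + q(-20))*(-332) = (-81 + √(10 - 20))*(-332) = (-81 + √(-10))*(-332) = (-81 + I*√10)*(-332) = 26892 - 332*I*√10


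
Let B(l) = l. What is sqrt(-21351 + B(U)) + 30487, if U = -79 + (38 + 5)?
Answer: 30487 + I*sqrt(21387) ≈ 30487.0 + 146.24*I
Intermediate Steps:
U = -36 (U = -79 + 43 = -36)
sqrt(-21351 + B(U)) + 30487 = sqrt(-21351 - 36) + 30487 = sqrt(-21387) + 30487 = I*sqrt(21387) + 30487 = 30487 + I*sqrt(21387)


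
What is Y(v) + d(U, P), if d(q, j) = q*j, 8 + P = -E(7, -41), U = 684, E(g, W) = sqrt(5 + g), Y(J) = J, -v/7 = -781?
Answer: -5 - 1368*sqrt(3) ≈ -2374.4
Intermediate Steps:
v = 5467 (v = -7*(-781) = 5467)
P = -8 - 2*sqrt(3) (P = -8 - sqrt(5 + 7) = -8 - sqrt(12) = -8 - 2*sqrt(3) ≈ -11.464)
d(q, j) = j*q
Y(v) + d(U, P) = 5467 + (-8 - 2*sqrt(3))*684 = 5467 + (-5472 - 1368*sqrt(3)) = -5 - 1368*sqrt(3)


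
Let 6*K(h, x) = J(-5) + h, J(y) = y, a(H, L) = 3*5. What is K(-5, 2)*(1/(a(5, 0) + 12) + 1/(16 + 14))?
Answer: -19/162 ≈ -0.11728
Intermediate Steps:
a(H, L) = 15
K(h, x) = -5/6 + h/6 (K(h, x) = (-5 + h)/6 = -5/6 + h/6)
K(-5, 2)*(1/(a(5, 0) + 12) + 1/(16 + 14)) = (-5/6 + (1/6)*(-5))*(1/(15 + 12) + 1/(16 + 14)) = (-5/6 - 5/6)*(1/27 + 1/30) = -5*(1/27 + 1/30)/3 = -5/3*19/270 = -19/162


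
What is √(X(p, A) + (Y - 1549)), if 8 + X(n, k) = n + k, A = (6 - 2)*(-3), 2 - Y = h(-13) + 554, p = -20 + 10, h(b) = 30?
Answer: I*√2161 ≈ 46.487*I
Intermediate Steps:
p = -10
Y = -582 (Y = 2 - (30 + 554) = 2 - 1*584 = 2 - 584 = -582)
A = -12 (A = 4*(-3) = -12)
X(n, k) = -8 + k + n (X(n, k) = -8 + (n + k) = -8 + (k + n) = -8 + k + n)
√(X(p, A) + (Y - 1549)) = √((-8 - 12 - 10) + (-582 - 1549)) = √(-30 - 2131) = √(-2161) = I*√2161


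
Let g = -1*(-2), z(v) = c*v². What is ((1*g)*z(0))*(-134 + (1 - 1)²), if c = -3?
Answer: 0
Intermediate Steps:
z(v) = -3*v²
g = 2
((1*g)*z(0))*(-134 + (1 - 1)²) = ((1*2)*(-3*0²))*(-134 + (1 - 1)²) = (2*(-3*0))*(-134 + 0²) = (2*0)*(-134 + 0) = 0*(-134) = 0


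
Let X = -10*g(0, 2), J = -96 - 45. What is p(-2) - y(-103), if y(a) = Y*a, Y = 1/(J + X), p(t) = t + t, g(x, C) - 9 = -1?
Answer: -987/221 ≈ -4.4661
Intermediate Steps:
g(x, C) = 8 (g(x, C) = 9 - 1 = 8)
p(t) = 2*t
J = -141
X = -80 (X = -10*8 = -80)
Y = -1/221 (Y = 1/(-141 - 80) = 1/(-221) = -1/221 ≈ -0.0045249)
y(a) = -a/221
p(-2) - y(-103) = 2*(-2) - (-1)*(-103)/221 = -4 - 1*103/221 = -4 - 103/221 = -987/221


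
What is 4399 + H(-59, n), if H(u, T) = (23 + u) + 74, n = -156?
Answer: 4437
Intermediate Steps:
H(u, T) = 97 + u
4399 + H(-59, n) = 4399 + (97 - 59) = 4399 + 38 = 4437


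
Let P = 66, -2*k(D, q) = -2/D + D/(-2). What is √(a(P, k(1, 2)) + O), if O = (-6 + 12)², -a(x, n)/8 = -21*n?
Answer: √246 ≈ 15.684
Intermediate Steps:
k(D, q) = 1/D + D/4 (k(D, q) = -(-2/D + D/(-2))/2 = -(-2/D + D*(-½))/2 = -(-2/D - D/2)/2 = 1/D + D/4)
a(x, n) = 168*n (a(x, n) = -(-168)*n = 168*n)
O = 36 (O = 6² = 36)
√(a(P, k(1, 2)) + O) = √(168*(1/1 + (¼)*1) + 36) = √(168*(1 + ¼) + 36) = √(168*(5/4) + 36) = √(210 + 36) = √246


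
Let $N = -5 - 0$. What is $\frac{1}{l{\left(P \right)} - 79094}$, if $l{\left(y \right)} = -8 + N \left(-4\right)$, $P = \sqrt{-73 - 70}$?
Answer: $- \frac{1}{79082} \approx -1.2645 \cdot 10^{-5}$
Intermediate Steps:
$N = -5$ ($N = -5 + 0 = -5$)
$P = i \sqrt{143}$ ($P = \sqrt{-143} = i \sqrt{143} \approx 11.958 i$)
$l{\left(y \right)} = 12$ ($l{\left(y \right)} = -8 - -20 = -8 + 20 = 12$)
$\frac{1}{l{\left(P \right)} - 79094} = \frac{1}{12 - 79094} = \frac{1}{-79082} = - \frac{1}{79082}$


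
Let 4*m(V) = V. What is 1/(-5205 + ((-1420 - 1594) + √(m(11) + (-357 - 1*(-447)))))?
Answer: -32876/270207473 - 2*√371/270207473 ≈ -0.00012181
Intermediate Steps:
m(V) = V/4
1/(-5205 + ((-1420 - 1594) + √(m(11) + (-357 - 1*(-447))))) = 1/(-5205 + ((-1420 - 1594) + √((¼)*11 + (-357 - 1*(-447))))) = 1/(-5205 + (-3014 + √(11/4 + (-357 + 447)))) = 1/(-5205 + (-3014 + √(11/4 + 90))) = 1/(-5205 + (-3014 + √(371/4))) = 1/(-5205 + (-3014 + √371/2)) = 1/(-8219 + √371/2)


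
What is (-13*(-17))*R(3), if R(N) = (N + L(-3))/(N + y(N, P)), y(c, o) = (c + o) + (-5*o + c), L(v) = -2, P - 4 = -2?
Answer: 221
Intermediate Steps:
P = 2 (P = 4 - 2 = 2)
y(c, o) = -4*o + 2*c (y(c, o) = (c + o) + (c - 5*o) = -4*o + 2*c)
R(N) = (-2 + N)/(-8 + 3*N) (R(N) = (N - 2)/(N + (-4*2 + 2*N)) = (-2 + N)/(N + (-8 + 2*N)) = (-2 + N)/(-8 + 3*N))
(-13*(-17))*R(3) = (-13*(-17))*((-2 + 3)/(-8 + 3*3)) = 221*(1/(-8 + 9)) = 221*(1/1) = 221*(1*1) = 221*1 = 221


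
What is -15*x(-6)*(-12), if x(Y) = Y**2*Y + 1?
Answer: -38700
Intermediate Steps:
x(Y) = 1 + Y**3 (x(Y) = Y**3 + 1 = 1 + Y**3)
-15*x(-6)*(-12) = -15*(1 + (-6)**3)*(-12) = -15*(1 - 216)*(-12) = -15*(-215)*(-12) = 3225*(-12) = -38700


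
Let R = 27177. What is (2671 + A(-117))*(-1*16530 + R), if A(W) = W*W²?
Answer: -17023935474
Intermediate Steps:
A(W) = W³
(2671 + A(-117))*(-1*16530 + R) = (2671 + (-117)³)*(-1*16530 + 27177) = (2671 - 1601613)*(-16530 + 27177) = -1598942*10647 = -17023935474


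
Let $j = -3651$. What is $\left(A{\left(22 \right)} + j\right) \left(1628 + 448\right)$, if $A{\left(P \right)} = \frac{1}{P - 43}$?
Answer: $- \frac{53057024}{7} \approx -7.5796 \cdot 10^{6}$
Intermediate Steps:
$A{\left(P \right)} = \frac{1}{-43 + P}$
$\left(A{\left(22 \right)} + j\right) \left(1628 + 448\right) = \left(\frac{1}{-43 + 22} - 3651\right) \left(1628 + 448\right) = \left(\frac{1}{-21} - 3651\right) 2076 = \left(- \frac{1}{21} - 3651\right) 2076 = \left(- \frac{76672}{21}\right) 2076 = - \frac{53057024}{7}$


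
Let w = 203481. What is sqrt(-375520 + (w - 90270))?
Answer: I*sqrt(262309) ≈ 512.16*I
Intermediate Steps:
sqrt(-375520 + (w - 90270)) = sqrt(-375520 + (203481 - 90270)) = sqrt(-375520 + 113211) = sqrt(-262309) = I*sqrt(262309)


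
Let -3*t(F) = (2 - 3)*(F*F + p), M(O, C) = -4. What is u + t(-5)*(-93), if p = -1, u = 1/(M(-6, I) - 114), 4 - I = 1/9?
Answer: -87793/118 ≈ -744.01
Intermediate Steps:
I = 35/9 (I = 4 - 1/9 = 4 - 1*⅑ = 4 - ⅑ = 35/9 ≈ 3.8889)
u = -1/118 (u = 1/(-4 - 114) = 1/(-118) = -1/118 ≈ -0.0084746)
t(F) = -⅓ + F²/3 (t(F) = -(2 - 3)*(F*F - 1)/3 = -(-1)*(F² - 1)/3 = -(-1)*(-1 + F²)/3 = -(1 - F²)/3 = -⅓ + F²/3)
u + t(-5)*(-93) = -1/118 + (-⅓ + (⅓)*(-5)²)*(-93) = -1/118 + (-⅓ + (⅓)*25)*(-93) = -1/118 + (-⅓ + 25/3)*(-93) = -1/118 + 8*(-93) = -1/118 - 744 = -87793/118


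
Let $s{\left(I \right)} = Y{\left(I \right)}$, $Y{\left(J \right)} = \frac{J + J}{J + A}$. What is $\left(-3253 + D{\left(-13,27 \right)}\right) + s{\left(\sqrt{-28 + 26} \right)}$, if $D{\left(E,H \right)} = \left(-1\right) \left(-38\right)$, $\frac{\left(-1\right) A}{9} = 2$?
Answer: $- \frac{524043}{163} - \frac{18 i \sqrt{2}}{163} \approx -3215.0 - 0.15617 i$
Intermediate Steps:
$A = -18$ ($A = \left(-9\right) 2 = -18$)
$D{\left(E,H \right)} = 38$
$Y{\left(J \right)} = \frac{2 J}{-18 + J}$ ($Y{\left(J \right)} = \frac{J + J}{J - 18} = \frac{2 J}{-18 + J}$)
$s{\left(I \right)} = \frac{2 I}{-18 + I}$
$\left(-3253 + D{\left(-13,27 \right)}\right) + s{\left(\sqrt{-28 + 26} \right)} = \left(-3253 + 38\right) + \frac{2 \sqrt{-28 + 26}}{-18 + \sqrt{-28 + 26}} = -3215 + \frac{2 \sqrt{-2}}{-18 + \sqrt{-2}} = -3215 + \frac{2 i \sqrt{2}}{-18 + i \sqrt{2}}$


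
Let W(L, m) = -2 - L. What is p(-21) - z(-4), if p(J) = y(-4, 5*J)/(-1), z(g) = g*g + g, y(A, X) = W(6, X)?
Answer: -4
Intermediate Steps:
y(A, X) = -8 (y(A, X) = -2 - 1*6 = -2 - 6 = -8)
z(g) = g + g**2 (z(g) = g**2 + g = g + g**2)
p(J) = 8 (p(J) = -8/(-1) = -8*(-1) = 8)
p(-21) - z(-4) = 8 - (-4)*(1 - 4) = 8 - (-4)*(-3) = 8 - 1*12 = 8 - 12 = -4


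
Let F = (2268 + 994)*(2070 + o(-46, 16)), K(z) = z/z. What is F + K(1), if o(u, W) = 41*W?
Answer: 8892213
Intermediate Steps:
K(z) = 1
F = 8892212 (F = (2268 + 994)*(2070 + 41*16) = 3262*(2070 + 656) = 3262*2726 = 8892212)
F + K(1) = 8892212 + 1 = 8892213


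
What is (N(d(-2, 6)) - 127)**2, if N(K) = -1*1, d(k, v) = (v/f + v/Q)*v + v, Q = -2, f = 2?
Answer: 16384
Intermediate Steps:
d(k, v) = v (d(k, v) = (v/2 + v/(-2))*v + v = (v*(1/2) + v*(-1/2))*v + v = (v/2 - v/2)*v + v = 0*v + v = 0 + v = v)
N(K) = -1
(N(d(-2, 6)) - 127)**2 = (-1 - 127)**2 = (-128)**2 = 16384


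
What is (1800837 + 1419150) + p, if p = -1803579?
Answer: 1416408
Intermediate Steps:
(1800837 + 1419150) + p = (1800837 + 1419150) - 1803579 = 3219987 - 1803579 = 1416408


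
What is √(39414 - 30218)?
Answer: 22*√19 ≈ 95.896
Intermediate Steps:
√(39414 - 30218) = √9196 = 22*√19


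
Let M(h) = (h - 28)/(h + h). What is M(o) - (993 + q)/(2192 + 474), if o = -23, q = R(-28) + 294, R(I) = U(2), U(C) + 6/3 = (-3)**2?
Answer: 38221/61318 ≈ 0.62332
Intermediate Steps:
U(C) = 7 (U(C) = -2 + (-3)**2 = -2 + 9 = 7)
R(I) = 7
q = 301 (q = 7 + 294 = 301)
M(h) = (-28 + h)/(2*h) (M(h) = (-28 + h)/((2*h)) = (-28 + h)*(1/(2*h)) = (-28 + h)/(2*h))
M(o) - (993 + q)/(2192 + 474) = (1/2)*(-28 - 23)/(-23) - (993 + 301)/(2192 + 474) = (1/2)*(-1/23)*(-51) - 1294/2666 = 51/46 - 1294/2666 = 51/46 - 1*647/1333 = 51/46 - 647/1333 = 38221/61318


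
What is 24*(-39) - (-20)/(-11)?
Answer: -10316/11 ≈ -937.82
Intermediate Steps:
24*(-39) - (-20)/(-11) = -936 - (-20)*(-1)/11 = -936 - 4*5/11 = -936 - 20/11 = -10316/11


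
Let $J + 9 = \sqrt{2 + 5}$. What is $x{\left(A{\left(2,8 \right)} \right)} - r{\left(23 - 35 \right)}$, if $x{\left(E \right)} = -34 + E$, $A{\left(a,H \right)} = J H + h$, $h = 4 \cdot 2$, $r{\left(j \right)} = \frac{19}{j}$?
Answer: $- \frac{1157}{12} + 8 \sqrt{7} \approx -75.251$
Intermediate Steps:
$J = -9 + \sqrt{7}$ ($J = -9 + \sqrt{2 + 5} = -9 + \sqrt{7} \approx -6.3542$)
$h = 8$
$A{\left(a,H \right)} = 8 + H \left(-9 + \sqrt{7}\right)$ ($A{\left(a,H \right)} = \left(-9 + \sqrt{7}\right) H + 8 = H \left(-9 + \sqrt{7}\right) + 8 = 8 + H \left(-9 + \sqrt{7}\right)$)
$x{\left(A{\left(2,8 \right)} \right)} - r{\left(23 - 35 \right)} = \left(-34 + \left(8 - 8 \left(9 - \sqrt{7}\right)\right)\right) - \frac{19}{23 - 35} = \left(-34 + \left(8 - \left(72 - 8 \sqrt{7}\right)\right)\right) - \frac{19}{-12} = \left(-34 - \left(64 - 8 \sqrt{7}\right)\right) - 19 \left(- \frac{1}{12}\right) = \left(-98 + 8 \sqrt{7}\right) - - \frac{19}{12} = \left(-98 + 8 \sqrt{7}\right) + \frac{19}{12} = - \frac{1157}{12} + 8 \sqrt{7}$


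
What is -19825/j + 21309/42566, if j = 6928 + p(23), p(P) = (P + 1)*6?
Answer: -26660527/11577952 ≈ -2.3027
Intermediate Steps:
p(P) = 6 + 6*P (p(P) = (1 + P)*6 = 6 + 6*P)
j = 7072 (j = 6928 + (6 + 6*23) = 6928 + (6 + 138) = 6928 + 144 = 7072)
-19825/j + 21309/42566 = -19825/7072 + 21309/42566 = -19825*1/7072 + 21309*(1/42566) = -1525/544 + 21309/42566 = -26660527/11577952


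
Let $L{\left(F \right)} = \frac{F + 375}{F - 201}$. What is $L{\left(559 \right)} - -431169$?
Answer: $\frac{77179718}{179} \approx 4.3117 \cdot 10^{5}$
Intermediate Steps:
$L{\left(F \right)} = \frac{375 + F}{-201 + F}$
$L{\left(559 \right)} - -431169 = \frac{375 + 559}{-201 + 559} - -431169 = \frac{1}{358} \cdot 934 + 431169 = \frac{467}{179} + 431169 = \frac{77179718}{179}$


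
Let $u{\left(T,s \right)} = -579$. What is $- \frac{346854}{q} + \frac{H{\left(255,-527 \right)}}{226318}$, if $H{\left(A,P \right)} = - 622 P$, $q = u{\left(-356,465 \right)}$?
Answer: $\frac{13114849383}{21839687} \approx 600.51$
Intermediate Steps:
$q = -579$
$- \frac{346854}{q} + \frac{H{\left(255,-527 \right)}}{226318} = - \frac{346854}{-579} + \frac{\left(-622\right) \left(-527\right)}{226318} = \left(-346854\right) \left(- \frac{1}{579}\right) + 327794 \cdot \frac{1}{226318} = \frac{115618}{193} + \frac{163897}{113159} = \frac{13114849383}{21839687}$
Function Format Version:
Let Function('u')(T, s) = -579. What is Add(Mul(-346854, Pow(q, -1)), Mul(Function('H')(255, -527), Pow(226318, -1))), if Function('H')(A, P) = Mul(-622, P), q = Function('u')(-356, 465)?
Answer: Rational(13114849383, 21839687) ≈ 600.51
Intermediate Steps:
q = -579
Add(Mul(-346854, Pow(q, -1)), Mul(Function('H')(255, -527), Pow(226318, -1))) = Add(Mul(-346854, Pow(-579, -1)), Mul(Mul(-622, -527), Pow(226318, -1))) = Add(Mul(-346854, Rational(-1, 579)), Mul(327794, Rational(1, 226318))) = Add(Rational(115618, 193), Rational(163897, 113159)) = Rational(13114849383, 21839687)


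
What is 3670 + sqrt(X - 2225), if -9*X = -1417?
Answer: 3670 + 4*I*sqrt(1163)/3 ≈ 3670.0 + 45.47*I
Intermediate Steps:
X = 1417/9 (X = -1/9*(-1417) = 1417/9 ≈ 157.44)
3670 + sqrt(X - 2225) = 3670 + sqrt(1417/9 - 2225) = 3670 + sqrt(-18608/9) = 3670 + 4*I*sqrt(1163)/3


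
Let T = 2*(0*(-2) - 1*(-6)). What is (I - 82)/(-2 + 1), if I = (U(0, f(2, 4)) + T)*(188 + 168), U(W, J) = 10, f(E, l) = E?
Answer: -7750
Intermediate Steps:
T = 12 (T = 2*(0 + 6) = 2*6 = 12)
I = 7832 (I = (10 + 12)*(188 + 168) = 22*356 = 7832)
(I - 82)/(-2 + 1) = (7832 - 82)/(-2 + 1) = 7750/(-1) = 7750*(-1) = -7750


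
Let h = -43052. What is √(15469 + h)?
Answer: I*√27583 ≈ 166.08*I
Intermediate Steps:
√(15469 + h) = √(15469 - 43052) = √(-27583) = I*√27583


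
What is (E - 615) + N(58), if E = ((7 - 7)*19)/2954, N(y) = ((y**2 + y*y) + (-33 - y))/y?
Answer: -29033/58 ≈ -500.57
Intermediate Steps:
N(y) = (-33 - y + 2*y**2)/y (N(y) = ((y**2 + y**2) + (-33 - y))/y = (2*y**2 + (-33 - y))/y = (-33 - y + 2*y**2)/y)
E = 0 (E = (0*19)*(1/2954) = 0*(1/2954) = 0)
(E - 615) + N(58) = (0 - 615) + (-1 - 33/58 + 2*58) = -615 + (-1 - 33*1/58 + 116) = -615 + (-1 - 33/58 + 116) = -615 + 6637/58 = -29033/58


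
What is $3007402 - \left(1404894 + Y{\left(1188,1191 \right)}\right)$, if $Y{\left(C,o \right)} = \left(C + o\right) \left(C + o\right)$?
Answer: $-4057133$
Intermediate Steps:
$Y{\left(C,o \right)} = \left(C + o\right)^{2}$
$3007402 - \left(1404894 + Y{\left(1188,1191 \right)}\right) = 3007402 - \left(1404894 + \left(1188 + 1191\right)^{2}\right) = 3007402 - 7064535 = -4057133$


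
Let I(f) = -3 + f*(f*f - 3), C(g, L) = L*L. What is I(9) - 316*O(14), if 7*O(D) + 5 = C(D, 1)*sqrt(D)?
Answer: 6473/7 - 316*sqrt(14)/7 ≈ 755.80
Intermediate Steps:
C(g, L) = L**2
O(D) = -5/7 + sqrt(D)/7 (O(D) = -5/7 + (1**2*sqrt(D))/7 = -5/7 + (1*sqrt(D))/7 = -5/7 + sqrt(D)/7)
I(f) = -3 + f*(-3 + f**2) (I(f) = -3 + f*(f**2 - 3) = -3 + f*(-3 + f**2))
I(9) - 316*O(14) = (-3 + 9**3 - 3*9) - 316*(-5/7 + sqrt(14)/7) = (-3 + 729 - 27) + (1580/7 - 316*sqrt(14)/7) = 699 + (1580/7 - 316*sqrt(14)/7) = 6473/7 - 316*sqrt(14)/7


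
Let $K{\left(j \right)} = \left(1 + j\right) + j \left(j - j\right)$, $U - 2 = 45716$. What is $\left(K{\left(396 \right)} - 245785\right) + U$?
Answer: $-199670$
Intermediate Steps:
$U = 45718$ ($U = 2 + 45716 = 45718$)
$K{\left(j \right)} = 1 + j$ ($K{\left(j \right)} = \left(1 + j\right) + j 0 = \left(1 + j\right) + 0 = 1 + j$)
$\left(K{\left(396 \right)} - 245785\right) + U = \left(\left(1 + 396\right) - 245785\right) + 45718 = \left(397 - 245785\right) + 45718 = -245388 + 45718 = -199670$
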